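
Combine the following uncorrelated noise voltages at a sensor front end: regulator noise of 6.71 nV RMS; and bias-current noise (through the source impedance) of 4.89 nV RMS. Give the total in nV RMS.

8.30 nV

Uncorrelated sources add in power (mean-square): V_tot = √(ΣV_i²)
V_tot = √[(6.71×10⁻⁹)² + (4.89×10⁻⁹)²] = 8.30×10⁻⁹ V = 8.30 nV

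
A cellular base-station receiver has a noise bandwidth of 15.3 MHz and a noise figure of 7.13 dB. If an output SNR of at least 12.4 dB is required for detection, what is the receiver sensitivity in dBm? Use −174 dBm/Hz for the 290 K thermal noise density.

Sensitivity = −174 + 10 log₁₀(B) + NF + SNR_min
= −174 + 71.85 + 7.13 + 12.4
= −82.62 dBm → −82.6 dBm

−82.6 dBm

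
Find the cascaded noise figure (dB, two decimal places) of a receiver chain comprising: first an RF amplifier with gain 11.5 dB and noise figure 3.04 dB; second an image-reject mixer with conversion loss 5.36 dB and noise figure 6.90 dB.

Convert to linear (a loss of L dB is a gain of −L dB): F_i = 10^(NF_i/10), G_i = 10^(G_i,dB/10)
  Stage 1: F_1 = 10^(3.04/10) = 2.014, G_1 = 10^(11.5/10) = 14.13
  Stage 2: F_2 = 10^(6.90/10) = 4.898, G_2 = 10^(−5.36/10) = 0.2911
Friis cascade:
  F = 2.014 + (4.898 − 1)/14.13 = 2.290
NF = 10 log₁₀(2.290) = 3.60 dB

3.60 dB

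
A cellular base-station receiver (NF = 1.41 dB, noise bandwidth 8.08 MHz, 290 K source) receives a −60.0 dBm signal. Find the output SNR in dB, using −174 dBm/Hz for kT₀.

Noise floor: N = −174 + 10 log₁₀(B) + NF
10 log₁₀(8.08×10⁶) = 69.07 dB
N = −174 + 69.07 + 1.41 = −103.52 dBm
SNR = P_sig − N = −60.0 − (−103.52) = 43.52 dB → 43.5 dB

43.5 dB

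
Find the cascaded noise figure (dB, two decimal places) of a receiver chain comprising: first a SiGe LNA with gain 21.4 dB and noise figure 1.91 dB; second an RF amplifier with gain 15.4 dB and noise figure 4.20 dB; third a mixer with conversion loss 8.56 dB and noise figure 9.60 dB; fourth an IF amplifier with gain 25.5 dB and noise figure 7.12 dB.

1.96 dB

Convert to linear (a loss of L dB is a gain of −L dB): F_i = 10^(NF_i/10), G_i = 10^(G_i,dB/10)
  Stage 1: F_1 = 10^(1.91/10) = 1.552, G_1 = 10^(21.4/10) = 138.0
  Stage 2: F_2 = 10^(4.20/10) = 2.630, G_2 = 10^(15.4/10) = 34.67
  Stage 3: F_3 = 10^(9.60/10) = 9.120, G_3 = 10^(−8.56/10) = 0.1393
  Stage 4: F_4 = 10^(7.12/10) = 5.152, G_4 = 10^(25.5/10) = 354.8
Friis cascade:
  F = 1.552 + (2.630 − 1)/138.0 + (9.120 − 1)/4786 + (5.152 − 1)/666.8 = 1.572
NF = 10 log₁₀(1.572) = 1.96 dB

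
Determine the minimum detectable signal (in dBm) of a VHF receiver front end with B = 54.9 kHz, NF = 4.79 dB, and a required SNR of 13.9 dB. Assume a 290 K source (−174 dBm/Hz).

−107.9 dBm

Sensitivity = −174 + 10 log₁₀(B) + NF + SNR_min
= −174 + 47.4 + 4.79 + 13.9
= −107.91 dBm → −107.9 dBm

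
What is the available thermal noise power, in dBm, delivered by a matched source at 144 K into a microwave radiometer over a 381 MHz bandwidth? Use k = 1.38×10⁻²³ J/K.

−91.2 dBm

P_n = kTB = 1.38×10⁻²³ × 144 × 3.81×10⁸ = 7.57×10⁻¹³ W
In dBm: 10 log₁₀(7.57×10⁻¹³ / 10⁻³) = −91.2 dBm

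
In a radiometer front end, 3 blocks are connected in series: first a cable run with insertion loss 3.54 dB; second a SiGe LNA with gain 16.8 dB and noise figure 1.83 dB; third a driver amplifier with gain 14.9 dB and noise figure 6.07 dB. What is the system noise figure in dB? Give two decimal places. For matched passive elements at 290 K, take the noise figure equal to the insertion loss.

5.55 dB

Convert to linear (a loss of L dB is a gain of −L dB): F_i = 10^(NF_i/10), G_i = 10^(G_i,dB/10)
  Stage 1: F_1 = 10^(3.54/10) = 2.259, G_1 = 10^(−3.54/10) = 0.4426
  Stage 2: F_2 = 10^(1.83/10) = 1.524, G_2 = 10^(16.8/10) = 47.86
  Stage 3: F_3 = 10^(6.07/10) = 4.046, G_3 = 10^(14.9/10) = 30.90
Friis cascade:
  F = 2.259 + (1.524 − 1)/0.4426 + (4.046 − 1)/21.18 = 3.587
NF = 10 log₁₀(3.587) = 5.55 dB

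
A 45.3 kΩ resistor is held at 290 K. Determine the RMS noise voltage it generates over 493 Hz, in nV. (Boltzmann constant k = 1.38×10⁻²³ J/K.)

V_n = √(4kTRB)
4kTRB = 4 × 1.38×10⁻²³ × 290 × 4.53×10⁴ × 4.93×10² = 3.58×10⁻¹³ V²
V_n = √(3.58×10⁻¹³) = 5.98×10⁻⁷ V = 598 nV

598 nV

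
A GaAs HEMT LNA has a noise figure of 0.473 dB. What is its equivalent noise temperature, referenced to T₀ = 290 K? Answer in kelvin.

F = 10^(0.473/10) = 1.11506
T_e = (F − 1)·T₀ = (1.11506 − 1) × 290 = 33.4 K

33.4 K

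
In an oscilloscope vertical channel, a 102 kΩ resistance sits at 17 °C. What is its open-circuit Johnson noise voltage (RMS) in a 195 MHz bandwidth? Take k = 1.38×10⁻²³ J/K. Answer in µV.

564 µV

T = 17 °C + 273.15 = 290.15 K
V_n = √(4kTRB)
4kTRB = 4 × 1.38×10⁻²³ × 290.15 × 1.02×10⁵ × 1.95×10⁸ = 3.19×10⁻⁷ V²
V_n = √(3.19×10⁻⁷) = 5.64×10⁻⁴ V = 564 µV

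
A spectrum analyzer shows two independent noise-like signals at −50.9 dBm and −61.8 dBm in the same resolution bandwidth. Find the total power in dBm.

−50.6 dBm

Convert to linear, add, convert back:
P₁ = 8.13×10⁻⁹ W, P₂ = 6.61×10⁻¹⁰ W
P_tot = 8.79×10⁻⁹ W → 10 log₁₀(P_tot / 10⁻³) = −50.6 dBm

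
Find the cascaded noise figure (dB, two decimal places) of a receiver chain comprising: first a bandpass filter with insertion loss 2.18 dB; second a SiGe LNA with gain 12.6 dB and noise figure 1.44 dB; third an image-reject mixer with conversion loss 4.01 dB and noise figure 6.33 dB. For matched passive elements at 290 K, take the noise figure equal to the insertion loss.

Convert to linear (a loss of L dB is a gain of −L dB): F_i = 10^(NF_i/10), G_i = 10^(G_i,dB/10)
  Stage 1: F_1 = 10^(2.18/10) = 1.652, G_1 = 10^(−2.18/10) = 0.6053
  Stage 2: F_2 = 10^(1.44/10) = 1.393, G_2 = 10^(12.6/10) = 18.20
  Stage 3: F_3 = 10^(6.33/10) = 4.295, G_3 = 10^(−4.01/10) = 0.3972
Friis cascade:
  F = 1.652 + (1.393 − 1)/0.6053 + (4.295 − 1)/11.02 = 2.601
NF = 10 log₁₀(2.601) = 4.15 dB

4.15 dB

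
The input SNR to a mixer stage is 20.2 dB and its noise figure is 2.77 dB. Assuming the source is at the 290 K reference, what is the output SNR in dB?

By definition F = SNR_in/SNR_out, so in dB: SNR_out = SNR_in − NF
SNR_out = 20.2 − 2.77 = 17.43 dB

17.43 dB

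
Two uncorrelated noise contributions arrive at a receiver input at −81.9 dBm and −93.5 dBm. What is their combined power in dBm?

Convert to linear, add, convert back:
P₁ = 6.46×10⁻¹² W, P₂ = 4.47×10⁻¹³ W
P_tot = 6.90×10⁻¹² W → 10 log₁₀(P_tot / 10⁻³) = −81.6 dBm

−81.6 dBm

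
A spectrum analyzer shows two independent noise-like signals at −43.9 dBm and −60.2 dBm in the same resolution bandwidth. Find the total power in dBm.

−43.8 dBm

Convert to linear, add, convert back:
P₁ = 4.07×10⁻⁸ W, P₂ = 9.55×10⁻¹⁰ W
P_tot = 4.17×10⁻⁸ W → 10 log₁₀(P_tot / 10⁻³) = −43.8 dBm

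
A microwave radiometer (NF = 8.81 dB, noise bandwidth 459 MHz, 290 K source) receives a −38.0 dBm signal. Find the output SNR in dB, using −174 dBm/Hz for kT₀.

40.6 dB

Noise floor: N = −174 + 10 log₁₀(B) + NF
10 log₁₀(4.59×10⁸) = 86.62 dB
N = −174 + 86.62 + 8.81 = −78.57 dBm
SNR = P_sig − N = −38.0 − (−78.57) = 40.57 dB → 40.6 dB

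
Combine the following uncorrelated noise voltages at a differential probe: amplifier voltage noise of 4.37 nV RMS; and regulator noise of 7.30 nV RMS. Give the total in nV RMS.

8.51 nV

Uncorrelated sources add in power (mean-square): V_tot = √(ΣV_i²)
V_tot = √[(4.37×10⁻⁹)² + (7.30×10⁻⁹)²] = 8.51×10⁻⁹ V = 8.51 nV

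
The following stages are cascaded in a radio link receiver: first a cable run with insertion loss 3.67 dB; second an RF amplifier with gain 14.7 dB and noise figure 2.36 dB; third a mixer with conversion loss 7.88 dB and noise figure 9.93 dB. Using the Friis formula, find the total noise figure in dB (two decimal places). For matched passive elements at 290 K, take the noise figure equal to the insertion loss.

6.73 dB

Convert to linear (a loss of L dB is a gain of −L dB): F_i = 10^(NF_i/10), G_i = 10^(G_i,dB/10)
  Stage 1: F_1 = 10^(3.67/10) = 2.328, G_1 = 10^(−3.67/10) = 0.4295
  Stage 2: F_2 = 10^(2.36/10) = 1.722, G_2 = 10^(14.7/10) = 29.51
  Stage 3: F_3 = 10^(9.93/10) = 9.840, G_3 = 10^(−7.88/10) = 0.1629
Friis cascade:
  F = 2.328 + (1.722 − 1)/0.4295 + (9.840 − 1)/12.68 = 4.706
NF = 10 log₁₀(4.706) = 6.73 dB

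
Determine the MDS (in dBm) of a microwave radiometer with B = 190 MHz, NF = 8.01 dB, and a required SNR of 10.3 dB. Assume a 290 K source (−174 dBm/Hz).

−72.9 dBm

Sensitivity = −174 + 10 log₁₀(B) + NF + SNR_min
= −174 + 82.79 + 8.01 + 10.3
= −72.90 dBm → −72.9 dBm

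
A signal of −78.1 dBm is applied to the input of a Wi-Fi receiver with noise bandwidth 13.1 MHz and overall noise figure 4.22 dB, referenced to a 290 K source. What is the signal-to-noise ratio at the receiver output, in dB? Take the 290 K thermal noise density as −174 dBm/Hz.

20.5 dB

Noise floor: N = −174 + 10 log₁₀(B) + NF
10 log₁₀(1.31×10⁷) = 71.17 dB
N = −174 + 71.17 + 4.22 = −98.61 dBm
SNR = P_sig − N = −78.1 − (−98.61) = 20.51 dB → 20.5 dB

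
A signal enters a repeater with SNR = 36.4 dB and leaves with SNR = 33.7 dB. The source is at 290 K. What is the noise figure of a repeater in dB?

2.7 dB

NF (dB) = SNR_in(dB) − SNR_out(dB) when the source is at T₀
NF = 36.4 − 33.7 = 2.7 dB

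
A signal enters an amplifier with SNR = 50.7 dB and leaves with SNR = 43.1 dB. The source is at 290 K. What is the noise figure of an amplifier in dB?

7.6 dB

NF (dB) = SNR_in(dB) − SNR_out(dB) when the source is at T₀
NF = 50.7 − 43.1 = 7.6 dB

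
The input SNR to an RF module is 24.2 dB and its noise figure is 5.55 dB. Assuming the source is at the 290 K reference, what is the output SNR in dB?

By definition F = SNR_in/SNR_out, so in dB: SNR_out = SNR_in − NF
SNR_out = 24.2 − 5.55 = 18.65 dB

18.65 dB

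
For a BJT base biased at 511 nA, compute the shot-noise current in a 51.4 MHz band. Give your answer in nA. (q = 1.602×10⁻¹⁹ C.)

I_n = √(2qI·B)
2qI·B = 2 × 1.602×10⁻¹⁹ × 5.11×10⁻⁷ × 5.14×10⁷ = 8.42×10⁻¹⁸ A²
I_n = √(8.42×10⁻¹⁸) = 2.90×10⁻⁹ A = 2.90 nA

2.90 nA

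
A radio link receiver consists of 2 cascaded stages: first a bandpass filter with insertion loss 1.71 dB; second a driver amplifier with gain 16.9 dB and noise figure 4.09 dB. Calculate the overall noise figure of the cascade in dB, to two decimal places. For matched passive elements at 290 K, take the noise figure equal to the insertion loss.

5.80 dB

Convert to linear (a loss of L dB is a gain of −L dB): F_i = 10^(NF_i/10), G_i = 10^(G_i,dB/10)
  Stage 1: F_1 = 10^(1.71/10) = 1.483, G_1 = 10^(−1.71/10) = 0.6745
  Stage 2: F_2 = 10^(4.09/10) = 2.564, G_2 = 10^(16.9/10) = 48.98
Friis cascade:
  F = 1.483 + (2.564 − 1)/0.6745 = 3.802
NF = 10 log₁₀(3.802) = 5.80 dB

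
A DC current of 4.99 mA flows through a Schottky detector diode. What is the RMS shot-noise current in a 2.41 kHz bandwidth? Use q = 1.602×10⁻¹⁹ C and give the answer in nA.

1.96 nA

I_n = √(2qI·B)
2qI·B = 2 × 1.602×10⁻¹⁹ × 4.99×10⁻³ × 2.41×10³ = 3.85×10⁻¹⁸ A²
I_n = √(3.85×10⁻¹⁸) = 1.96×10⁻⁹ A = 1.96 nA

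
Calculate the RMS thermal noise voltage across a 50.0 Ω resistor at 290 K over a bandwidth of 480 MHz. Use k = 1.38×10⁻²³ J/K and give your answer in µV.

19.6 µV

V_n = √(4kTRB)
4kTRB = 4 × 1.38×10⁻²³ × 290 × 5.00×10¹ × 4.80×10⁸ = 3.84×10⁻¹⁰ V²
V_n = √(3.84×10⁻¹⁰) = 1.96×10⁻⁵ V = 19.6 µV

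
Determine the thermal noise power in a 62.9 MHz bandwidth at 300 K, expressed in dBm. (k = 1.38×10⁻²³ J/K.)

P_n = kTB = 1.38×10⁻²³ × 300 × 6.29×10⁷ = 2.60×10⁻¹³ W
In dBm: 10 log₁₀(2.60×10⁻¹³ / 10⁻³) = −95.8 dBm

−95.8 dBm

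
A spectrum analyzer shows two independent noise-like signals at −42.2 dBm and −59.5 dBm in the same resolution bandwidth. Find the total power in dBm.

−42.1 dBm

Convert to linear, add, convert back:
P₁ = 6.03×10⁻⁸ W, P₂ = 1.12×10⁻⁹ W
P_tot = 6.14×10⁻⁸ W → 10 log₁₀(P_tot / 10⁻³) = −42.1 dBm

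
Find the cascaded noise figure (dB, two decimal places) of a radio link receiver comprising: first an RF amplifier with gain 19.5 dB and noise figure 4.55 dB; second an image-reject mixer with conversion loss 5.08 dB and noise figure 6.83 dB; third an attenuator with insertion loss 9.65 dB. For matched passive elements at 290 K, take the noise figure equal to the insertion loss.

Convert to linear (a loss of L dB is a gain of −L dB): F_i = 10^(NF_i/10), G_i = 10^(G_i,dB/10)
  Stage 1: F_1 = 10^(4.55/10) = 2.851, G_1 = 10^(19.5/10) = 89.13
  Stage 2: F_2 = 10^(6.83/10) = 4.819, G_2 = 10^(−5.08/10) = 0.3105
  Stage 3: F_3 = 10^(9.65/10) = 9.226, G_3 = 10^(−9.65/10) = 0.1084
Friis cascade:
  F = 2.851 + (4.819 − 1)/89.13 + (9.226 − 1)/27.67 = 3.191
NF = 10 log₁₀(3.191) = 5.04 dB

5.04 dB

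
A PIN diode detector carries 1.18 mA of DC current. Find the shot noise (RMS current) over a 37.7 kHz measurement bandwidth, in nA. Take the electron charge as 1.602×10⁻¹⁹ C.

3.78 nA

I_n = √(2qI·B)
2qI·B = 2 × 1.602×10⁻¹⁹ × 1.18×10⁻³ × 3.77×10⁴ = 1.43×10⁻¹⁷ A²
I_n = √(1.43×10⁻¹⁷) = 3.78×10⁻⁹ A = 3.78 nA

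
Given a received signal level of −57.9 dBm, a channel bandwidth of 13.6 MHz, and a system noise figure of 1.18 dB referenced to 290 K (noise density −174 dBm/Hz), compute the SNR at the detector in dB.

43.6 dB

Noise floor: N = −174 + 10 log₁₀(B) + NF
10 log₁₀(1.36×10⁷) = 71.34 dB
N = −174 + 71.34 + 1.18 = −101.48 dBm
SNR = P_sig − N = −57.9 − (−101.48) = 43.58 dB → 43.6 dB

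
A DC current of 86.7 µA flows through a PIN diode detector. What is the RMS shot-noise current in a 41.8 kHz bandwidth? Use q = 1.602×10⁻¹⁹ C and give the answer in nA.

1.08 nA

I_n = √(2qI·B)
2qI·B = 2 × 1.602×10⁻¹⁹ × 8.67×10⁻⁵ × 4.18×10⁴ = 1.16×10⁻¹⁸ A²
I_n = √(1.16×10⁻¹⁸) = 1.08×10⁻⁹ A = 1.08 nA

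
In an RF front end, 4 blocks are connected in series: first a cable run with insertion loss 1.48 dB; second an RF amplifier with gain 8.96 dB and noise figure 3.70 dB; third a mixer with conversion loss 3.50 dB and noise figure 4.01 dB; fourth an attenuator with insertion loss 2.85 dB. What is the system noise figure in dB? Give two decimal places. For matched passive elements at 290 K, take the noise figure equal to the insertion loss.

Convert to linear (a loss of L dB is a gain of −L dB): F_i = 10^(NF_i/10), G_i = 10^(G_i,dB/10)
  Stage 1: F_1 = 10^(1.48/10) = 1.406, G_1 = 10^(−1.48/10) = 0.7112
  Stage 2: F_2 = 10^(3.70/10) = 2.344, G_2 = 10^(8.96/10) = 7.870
  Stage 3: F_3 = 10^(4.01/10) = 2.518, G_3 = 10^(−3.50/10) = 0.4467
  Stage 4: F_4 = 10^(2.85/10) = 1.928, G_4 = 10^(−2.85/10) = 0.5188
Friis cascade:
  F = 1.406 + (2.344 − 1)/0.7112 + (2.518 − 1)/5.598 + (1.928 − 1)/2.500 = 3.938
NF = 10 log₁₀(3.938) = 5.95 dB

5.95 dB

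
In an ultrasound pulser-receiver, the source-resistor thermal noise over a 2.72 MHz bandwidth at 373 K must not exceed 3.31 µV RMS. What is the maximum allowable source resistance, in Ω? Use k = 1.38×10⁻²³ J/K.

Johnson–Nyquist: V_n = √(4kTRB) ⇒ R = V_n² / (4kTB)
4kTB = 4 × 1.38×10⁻²³ × 373 × 2.72×10⁶ = 5.60×10⁻¹⁴
R = (3.31×10⁻⁶)² / 5.60×10⁻¹⁴ = 1.96×10² Ω = 196 Ω

196 Ω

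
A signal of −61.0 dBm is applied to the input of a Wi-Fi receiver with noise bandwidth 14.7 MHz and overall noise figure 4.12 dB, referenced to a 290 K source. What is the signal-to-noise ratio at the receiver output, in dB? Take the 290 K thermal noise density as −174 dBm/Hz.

Noise floor: N = −174 + 10 log₁₀(B) + NF
10 log₁₀(1.47×10⁷) = 71.67 dB
N = −174 + 71.67 + 4.12 = −98.21 dBm
SNR = P_sig − N = −61.0 − (−98.21) = 37.21 dB → 37.2 dB

37.2 dB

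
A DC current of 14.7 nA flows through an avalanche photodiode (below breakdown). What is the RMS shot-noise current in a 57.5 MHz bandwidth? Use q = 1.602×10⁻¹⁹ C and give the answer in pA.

I_n = √(2qI·B)
2qI·B = 2 × 1.602×10⁻¹⁹ × 1.47×10⁻⁸ × 5.75×10⁷ = 2.71×10⁻¹⁹ A²
I_n = √(2.71×10⁻¹⁹) = 5.20×10⁻¹⁰ A = 520 pA

520 pA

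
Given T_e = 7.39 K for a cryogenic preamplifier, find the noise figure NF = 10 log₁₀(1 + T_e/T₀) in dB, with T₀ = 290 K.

F = 1 + T_e/T₀ = 1 + 7.39/290 = 1.02548
NF = 10 log₁₀(1.02548) = 0.109 dB

0.109 dB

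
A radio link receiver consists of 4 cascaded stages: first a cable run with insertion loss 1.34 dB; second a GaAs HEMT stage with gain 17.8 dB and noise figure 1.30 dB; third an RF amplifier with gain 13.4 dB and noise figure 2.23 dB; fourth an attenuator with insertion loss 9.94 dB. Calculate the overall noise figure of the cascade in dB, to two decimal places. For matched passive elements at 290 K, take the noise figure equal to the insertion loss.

2.70 dB

Convert to linear (a loss of L dB is a gain of −L dB): F_i = 10^(NF_i/10), G_i = 10^(G_i,dB/10)
  Stage 1: F_1 = 10^(1.34/10) = 1.361, G_1 = 10^(−1.34/10) = 0.7345
  Stage 2: F_2 = 10^(1.30/10) = 1.349, G_2 = 10^(17.8/10) = 60.26
  Stage 3: F_3 = 10^(2.23/10) = 1.671, G_3 = 10^(13.4/10) = 21.88
  Stage 4: F_4 = 10^(9.94/10) = 9.863, G_4 = 10^(−9.94/10) = 0.1014
Friis cascade:
  F = 1.361 + (1.349 − 1)/0.7345 + (1.671 − 1)/44.26 + (9.863 − 1)/968.3 = 1.861
NF = 10 log₁₀(1.861) = 2.70 dB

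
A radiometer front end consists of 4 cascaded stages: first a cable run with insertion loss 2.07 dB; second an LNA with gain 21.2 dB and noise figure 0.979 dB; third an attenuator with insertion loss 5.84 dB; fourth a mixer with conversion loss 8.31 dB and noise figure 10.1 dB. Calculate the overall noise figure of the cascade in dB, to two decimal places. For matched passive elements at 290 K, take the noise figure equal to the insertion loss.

Convert to linear (a loss of L dB is a gain of −L dB): F_i = 10^(NF_i/10), G_i = 10^(G_i,dB/10)
  Stage 1: F_1 = 10^(2.07/10) = 1.611, G_1 = 10^(−2.07/10) = 0.6209
  Stage 2: F_2 = 10^(0.979/10) = 1.253, G_2 = 10^(21.2/10) = 131.8
  Stage 3: F_3 = 10^(5.84/10) = 3.837, G_3 = 10^(−5.84/10) = 0.2606
  Stage 4: F_4 = 10^(10.1/10) = 10.23, G_4 = 10^(−8.31/10) = 0.1476
Friis cascade:
  F = 1.611 + (1.253 − 1)/0.6209 + (3.837 − 1)/81.85 + (10.23 − 1)/21.33 = 2.485
NF = 10 log₁₀(2.485) = 3.95 dB

3.95 dB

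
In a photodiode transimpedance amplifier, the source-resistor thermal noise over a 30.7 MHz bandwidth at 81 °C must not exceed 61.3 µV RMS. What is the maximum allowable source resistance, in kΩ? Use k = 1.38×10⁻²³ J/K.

6.26 kΩ

T = 81 °C + 273.15 = 354.15 K
Johnson–Nyquist: V_n = √(4kTRB) ⇒ R = V_n² / (4kTB)
4kTB = 4 × 1.38×10⁻²³ × 354.15 × 3.07×10⁷ = 6.00×10⁻¹³
R = (6.13×10⁻⁵)² / 6.00×10⁻¹³ = 6.26×10³ Ω = 6.26 kΩ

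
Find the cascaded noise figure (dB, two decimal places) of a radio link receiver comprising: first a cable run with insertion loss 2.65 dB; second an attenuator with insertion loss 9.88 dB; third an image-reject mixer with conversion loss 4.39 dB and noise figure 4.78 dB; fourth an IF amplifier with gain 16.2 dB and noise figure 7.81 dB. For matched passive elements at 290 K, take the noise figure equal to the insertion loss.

Convert to linear (a loss of L dB is a gain of −L dB): F_i = 10^(NF_i/10), G_i = 10^(G_i,dB/10)
  Stage 1: F_1 = 10^(2.65/10) = 1.841, G_1 = 10^(−2.65/10) = 0.5433
  Stage 2: F_2 = 10^(9.88/10) = 9.727, G_2 = 10^(−9.88/10) = 0.1028
  Stage 3: F_3 = 10^(4.78/10) = 3.006, G_3 = 10^(−4.39/10) = 0.3639
  Stage 4: F_4 = 10^(7.81/10) = 6.039, G_4 = 10^(16.2/10) = 41.69
Friis cascade:
  F = 1.841 + (9.727 − 1)/0.5433 + (3.006 − 1)/0.05585 + (6.039 − 1)/0.02032 = 301.8
NF = 10 log₁₀(301.8) = 24.80 dB

24.80 dB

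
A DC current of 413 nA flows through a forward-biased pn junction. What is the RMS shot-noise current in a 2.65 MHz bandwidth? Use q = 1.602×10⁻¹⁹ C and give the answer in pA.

592 pA

I_n = √(2qI·B)
2qI·B = 2 × 1.602×10⁻¹⁹ × 4.13×10⁻⁷ × 2.65×10⁶ = 3.51×10⁻¹⁹ A²
I_n = √(3.51×10⁻¹⁹) = 5.92×10⁻¹⁰ A = 592 pA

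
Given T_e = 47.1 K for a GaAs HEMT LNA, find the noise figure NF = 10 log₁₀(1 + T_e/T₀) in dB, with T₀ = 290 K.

0.654 dB

F = 1 + T_e/T₀ = 1 + 47.1/290 = 1.16241
NF = 10 log₁₀(1.16241) = 0.654 dB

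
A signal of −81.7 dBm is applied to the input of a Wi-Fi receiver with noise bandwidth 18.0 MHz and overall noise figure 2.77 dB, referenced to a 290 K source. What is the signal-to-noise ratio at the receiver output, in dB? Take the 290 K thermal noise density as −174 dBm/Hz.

Noise floor: N = −174 + 10 log₁₀(B) + NF
10 log₁₀(1.80×10⁷) = 72.55 dB
N = −174 + 72.55 + 2.77 = −98.68 dBm
SNR = P_sig − N = −81.7 − (−98.68) = 16.98 dB → 17.0 dB

17.0 dB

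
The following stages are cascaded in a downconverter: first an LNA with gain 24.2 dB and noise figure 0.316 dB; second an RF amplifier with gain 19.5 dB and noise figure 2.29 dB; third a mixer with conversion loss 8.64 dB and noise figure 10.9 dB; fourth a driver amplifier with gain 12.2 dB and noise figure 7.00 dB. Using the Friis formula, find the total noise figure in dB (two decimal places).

Convert to linear (a loss of L dB is a gain of −L dB): F_i = 10^(NF_i/10), G_i = 10^(G_i,dB/10)
  Stage 1: F_1 = 10^(0.316/10) = 1.075, G_1 = 10^(24.2/10) = 263.0
  Stage 2: F_2 = 10^(2.29/10) = 1.694, G_2 = 10^(19.5/10) = 89.13
  Stage 3: F_3 = 10^(10.9/10) = 12.30, G_3 = 10^(−8.64/10) = 0.1368
  Stage 4: F_4 = 10^(7.00/10) = 5.012, G_4 = 10^(12.2/10) = 16.60
Friis cascade:
  F = 1.075 + (1.694 − 1)/263.0 + (12.30 − 1)/2.344×10⁴ + (5.012 − 1)/3206 = 1.080
NF = 10 log₁₀(1.080) = 0.33 dB

0.33 dB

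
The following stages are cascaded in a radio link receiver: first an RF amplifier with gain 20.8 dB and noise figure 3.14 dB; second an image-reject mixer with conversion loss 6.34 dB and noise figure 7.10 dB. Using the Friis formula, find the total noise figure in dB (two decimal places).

Convert to linear (a loss of L dB is a gain of −L dB): F_i = 10^(NF_i/10), G_i = 10^(G_i,dB/10)
  Stage 1: F_1 = 10^(3.14/10) = 2.061, G_1 = 10^(20.8/10) = 120.2
  Stage 2: F_2 = 10^(7.10/10) = 5.129, G_2 = 10^(−6.34/10) = 0.2323
Friis cascade:
  F = 2.061 + (5.129 − 1)/120.2 = 2.095
NF = 10 log₁₀(2.095) = 3.21 dB

3.21 dB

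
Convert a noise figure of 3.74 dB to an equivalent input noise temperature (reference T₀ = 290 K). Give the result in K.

396 K

F = 10^(3.74/10) = 2.36592
T_e = (F − 1)·T₀ = (2.36592 − 1) × 290 = 396 K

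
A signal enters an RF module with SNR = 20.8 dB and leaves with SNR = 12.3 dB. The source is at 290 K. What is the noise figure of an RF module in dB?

8.5 dB

NF (dB) = SNR_in(dB) − SNR_out(dB) when the source is at T₀
NF = 20.8 − 12.3 = 8.5 dB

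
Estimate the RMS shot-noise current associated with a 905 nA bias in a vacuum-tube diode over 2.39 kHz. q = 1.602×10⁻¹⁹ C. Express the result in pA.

I_n = √(2qI·B)
2qI·B = 2 × 1.602×10⁻¹⁹ × 9.05×10⁻⁷ × 2.39×10³ = 6.93×10⁻²² A²
I_n = √(6.93×10⁻²²) = 2.63×10⁻¹¹ A = 26.3 pA

26.3 pA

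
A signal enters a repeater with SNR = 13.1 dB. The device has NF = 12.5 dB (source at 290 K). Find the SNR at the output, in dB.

By definition F = SNR_in/SNR_out, so in dB: SNR_out = SNR_in − NF
SNR_out = 13.1 − 12.5 = 0.6 dB

0.6 dB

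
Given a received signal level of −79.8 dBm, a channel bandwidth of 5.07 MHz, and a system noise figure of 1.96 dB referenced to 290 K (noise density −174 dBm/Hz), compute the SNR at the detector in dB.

Noise floor: N = −174 + 10 log₁₀(B) + NF
10 log₁₀(5.07×10⁶) = 67.05 dB
N = −174 + 67.05 + 1.96 = −104.99 dBm
SNR = P_sig − N = −79.8 − (−104.99) = 25.19 dB → 25.2 dB

25.2 dB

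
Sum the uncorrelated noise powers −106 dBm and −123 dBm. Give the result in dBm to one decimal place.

−105.9 dBm

Convert to linear, add, convert back:
P₁ = 2.51×10⁻¹⁴ W, P₂ = 5.01×10⁻¹⁶ W
P_tot = 2.56×10⁻¹⁴ W → 10 log₁₀(P_tot / 10⁻³) = −105.9 dBm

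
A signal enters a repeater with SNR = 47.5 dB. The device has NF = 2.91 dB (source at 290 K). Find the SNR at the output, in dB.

By definition F = SNR_in/SNR_out, so in dB: SNR_out = SNR_in − NF
SNR_out = 47.5 − 2.91 = 44.59 dB

44.59 dB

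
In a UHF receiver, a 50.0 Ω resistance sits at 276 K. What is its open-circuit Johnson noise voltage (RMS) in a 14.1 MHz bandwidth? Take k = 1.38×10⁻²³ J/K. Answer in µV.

3.28 µV

V_n = √(4kTRB)
4kTRB = 4 × 1.38×10⁻²³ × 276 × 5.00×10¹ × 1.41×10⁷ = 1.07×10⁻¹¹ V²
V_n = √(1.07×10⁻¹¹) = 3.28×10⁻⁶ V = 3.28 µV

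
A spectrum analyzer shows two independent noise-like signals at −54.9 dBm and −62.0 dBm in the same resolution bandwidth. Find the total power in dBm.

−54.1 dBm

Convert to linear, add, convert back:
P₁ = 3.24×10⁻⁹ W, P₂ = 6.31×10⁻¹⁰ W
P_tot = 3.87×10⁻⁹ W → 10 log₁₀(P_tot / 10⁻³) = −54.1 dBm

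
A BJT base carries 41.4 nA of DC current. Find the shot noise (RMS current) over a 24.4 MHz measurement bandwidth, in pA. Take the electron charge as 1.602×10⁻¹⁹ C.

569 pA

I_n = √(2qI·B)
2qI·B = 2 × 1.602×10⁻¹⁹ × 4.14×10⁻⁸ × 2.44×10⁷ = 3.24×10⁻¹⁹ A²
I_n = √(3.24×10⁻¹⁹) = 5.69×10⁻¹⁰ A = 569 pA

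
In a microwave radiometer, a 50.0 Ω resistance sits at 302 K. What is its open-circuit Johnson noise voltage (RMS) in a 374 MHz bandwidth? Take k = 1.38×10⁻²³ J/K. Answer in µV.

V_n = √(4kTRB)
4kTRB = 4 × 1.38×10⁻²³ × 302 × 5.00×10¹ × 3.74×10⁸ = 3.12×10⁻¹⁰ V²
V_n = √(3.12×10⁻¹⁰) = 1.77×10⁻⁵ V = 17.7 µV

17.7 µV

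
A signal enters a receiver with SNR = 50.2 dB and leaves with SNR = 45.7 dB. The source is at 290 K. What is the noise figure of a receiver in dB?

4.5 dB

NF (dB) = SNR_in(dB) − SNR_out(dB) when the source is at T₀
NF = 50.2 − 45.7 = 4.5 dB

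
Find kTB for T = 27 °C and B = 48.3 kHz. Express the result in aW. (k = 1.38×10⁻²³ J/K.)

200 aW

T = 27 °C + 273.15 = 300.15 K
P_n = kTB = 1.38×10⁻²³ × 300.15 × 4.83×10⁴ = 2.00×10⁻¹⁶ W = 200 aW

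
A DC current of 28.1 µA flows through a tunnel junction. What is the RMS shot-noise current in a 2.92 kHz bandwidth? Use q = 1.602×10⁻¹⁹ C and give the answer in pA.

162 pA

I_n = √(2qI·B)
2qI·B = 2 × 1.602×10⁻¹⁹ × 2.81×10⁻⁵ × 2.92×10³ = 2.63×10⁻²⁰ A²
I_n = √(2.63×10⁻²⁰) = 1.62×10⁻¹⁰ A = 162 pA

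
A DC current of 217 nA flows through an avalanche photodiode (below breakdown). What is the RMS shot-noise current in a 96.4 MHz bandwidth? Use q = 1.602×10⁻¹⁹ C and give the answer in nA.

2.59 nA

I_n = √(2qI·B)
2qI·B = 2 × 1.602×10⁻¹⁹ × 2.17×10⁻⁷ × 9.64×10⁷ = 6.70×10⁻¹⁸ A²
I_n = √(6.70×10⁻¹⁸) = 2.59×10⁻⁹ A = 2.59 nA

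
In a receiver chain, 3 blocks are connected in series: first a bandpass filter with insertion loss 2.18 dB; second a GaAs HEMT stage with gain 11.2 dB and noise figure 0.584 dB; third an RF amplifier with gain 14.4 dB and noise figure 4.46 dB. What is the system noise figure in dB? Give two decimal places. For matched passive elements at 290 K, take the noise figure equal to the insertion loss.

3.25 dB

Convert to linear (a loss of L dB is a gain of −L dB): F_i = 10^(NF_i/10), G_i = 10^(G_i,dB/10)
  Stage 1: F_1 = 10^(2.18/10) = 1.652, G_1 = 10^(−2.18/10) = 0.6053
  Stage 2: F_2 = 10^(0.584/10) = 1.144, G_2 = 10^(11.2/10) = 13.18
  Stage 3: F_3 = 10^(4.46/10) = 2.793, G_3 = 10^(14.4/10) = 27.54
Friis cascade:
  F = 1.652 + (1.144 − 1)/0.6053 + (2.793 − 1)/7.980 = 2.114
NF = 10 log₁₀(2.114) = 3.25 dB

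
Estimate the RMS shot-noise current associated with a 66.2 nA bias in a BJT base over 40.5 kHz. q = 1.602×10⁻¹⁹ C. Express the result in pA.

I_n = √(2qI·B)
2qI·B = 2 × 1.602×10⁻¹⁹ × 6.62×10⁻⁸ × 4.05×10⁴ = 8.59×10⁻²² A²
I_n = √(8.59×10⁻²²) = 2.93×10⁻¹¹ A = 29.3 pA

29.3 pA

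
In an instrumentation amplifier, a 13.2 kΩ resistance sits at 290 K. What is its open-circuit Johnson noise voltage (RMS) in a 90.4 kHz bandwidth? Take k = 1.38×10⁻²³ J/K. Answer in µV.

V_n = √(4kTRB)
4kTRB = 4 × 1.38×10⁻²³ × 290 × 1.32×10⁴ × 9.04×10⁴ = 1.91×10⁻¹¹ V²
V_n = √(1.91×10⁻¹¹) = 4.37×10⁻⁶ V = 4.37 µV

4.37 µV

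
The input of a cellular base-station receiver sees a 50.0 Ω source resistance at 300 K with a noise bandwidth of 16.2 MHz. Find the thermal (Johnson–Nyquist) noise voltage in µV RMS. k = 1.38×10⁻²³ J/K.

3.66 µV

V_n = √(4kTRB)
4kTRB = 4 × 1.38×10⁻²³ × 300 × 5.00×10¹ × 1.62×10⁷ = 1.34×10⁻¹¹ V²
V_n = √(1.34×10⁻¹¹) = 3.66×10⁻⁶ V = 3.66 µV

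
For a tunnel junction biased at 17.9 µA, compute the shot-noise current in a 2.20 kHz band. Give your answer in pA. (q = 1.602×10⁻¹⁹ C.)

I_n = √(2qI·B)
2qI·B = 2 × 1.602×10⁻¹⁹ × 1.79×10⁻⁵ × 2.20×10³ = 1.26×10⁻²⁰ A²
I_n = √(1.26×10⁻²⁰) = 1.12×10⁻¹⁰ A = 112 pA

112 pA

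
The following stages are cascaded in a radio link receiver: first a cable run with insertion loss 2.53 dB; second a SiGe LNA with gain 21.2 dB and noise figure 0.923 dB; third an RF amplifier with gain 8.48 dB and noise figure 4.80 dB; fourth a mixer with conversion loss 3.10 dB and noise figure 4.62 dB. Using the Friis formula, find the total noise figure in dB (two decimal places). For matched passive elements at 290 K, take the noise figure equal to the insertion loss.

Convert to linear (a loss of L dB is a gain of −L dB): F_i = 10^(NF_i/10), G_i = 10^(G_i,dB/10)
  Stage 1: F_1 = 10^(2.53/10) = 1.791, G_1 = 10^(−2.53/10) = 0.5585
  Stage 2: F_2 = 10^(0.923/10) = 1.237, G_2 = 10^(21.2/10) = 131.8
  Stage 3: F_3 = 10^(4.80/10) = 3.020, G_3 = 10^(8.48/10) = 7.047
  Stage 4: F_4 = 10^(4.62/10) = 2.897, G_4 = 10^(−3.10/10) = 0.4898
Friis cascade:
  F = 1.791 + (1.237 − 1)/0.5585 + (3.020 − 1)/73.62 + (2.897 − 1)/518.8 = 2.246
NF = 10 log₁₀(2.246) = 3.51 dB

3.51 dB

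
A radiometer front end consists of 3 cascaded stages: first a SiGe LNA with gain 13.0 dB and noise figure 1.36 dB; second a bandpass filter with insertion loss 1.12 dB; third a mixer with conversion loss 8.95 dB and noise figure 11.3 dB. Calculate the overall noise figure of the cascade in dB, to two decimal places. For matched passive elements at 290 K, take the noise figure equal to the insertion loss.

Convert to linear (a loss of L dB is a gain of −L dB): F_i = 10^(NF_i/10), G_i = 10^(G_i,dB/10)
  Stage 1: F_1 = 10^(1.36/10) = 1.368, G_1 = 10^(13.0/10) = 19.95
  Stage 2: F_2 = 10^(1.12/10) = 1.294, G_2 = 10^(−1.12/10) = 0.7727
  Stage 3: F_3 = 10^(11.3/10) = 13.49, G_3 = 10^(−8.95/10) = 0.1274
Friis cascade:
  F = 1.368 + (1.294 − 1)/19.95 + (13.49 − 1)/15.42 = 2.193
NF = 10 log₁₀(2.193) = 3.41 dB

3.41 dB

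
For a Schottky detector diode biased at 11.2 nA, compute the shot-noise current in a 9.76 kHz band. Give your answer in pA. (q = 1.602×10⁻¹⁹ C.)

5.92 pA

I_n = √(2qI·B)
2qI·B = 2 × 1.602×10⁻¹⁹ × 1.12×10⁻⁸ × 9.76×10³ = 3.50×10⁻²³ A²
I_n = √(3.50×10⁻²³) = 5.92×10⁻¹² A = 5.92 pA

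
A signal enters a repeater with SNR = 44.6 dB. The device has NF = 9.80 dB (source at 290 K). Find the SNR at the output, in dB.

34.80 dB

By definition F = SNR_in/SNR_out, so in dB: SNR_out = SNR_in − NF
SNR_out = 44.6 − 9.80 = 34.80 dB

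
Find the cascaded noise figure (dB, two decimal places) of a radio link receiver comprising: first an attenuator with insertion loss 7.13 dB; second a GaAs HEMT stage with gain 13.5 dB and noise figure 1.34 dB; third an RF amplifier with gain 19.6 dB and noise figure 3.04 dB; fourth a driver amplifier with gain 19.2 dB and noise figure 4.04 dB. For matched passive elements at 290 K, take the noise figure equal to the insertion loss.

Convert to linear (a loss of L dB is a gain of −L dB): F_i = 10^(NF_i/10), G_i = 10^(G_i,dB/10)
  Stage 1: F_1 = 10^(7.13/10) = 5.164, G_1 = 10^(−7.13/10) = 0.1936
  Stage 2: F_2 = 10^(1.34/10) = 1.361, G_2 = 10^(13.5/10) = 22.39
  Stage 3: F_3 = 10^(3.04/10) = 2.014, G_3 = 10^(19.6/10) = 91.20
  Stage 4: F_4 = 10^(4.04/10) = 2.535, G_4 = 10^(19.2/10) = 83.18
Friis cascade:
  F = 5.164 + (1.361 − 1)/0.1936 + (2.014 − 1)/4.335 + (2.535 − 1)/395.4 = 7.268
NF = 10 log₁₀(7.268) = 8.61 dB

8.61 dB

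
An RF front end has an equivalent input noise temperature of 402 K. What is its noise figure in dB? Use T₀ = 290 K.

3.78 dB

F = 1 + T_e/T₀ = 1 + 402/290 = 2.38621
NF = 10 log₁₀(2.38621) = 3.78 dB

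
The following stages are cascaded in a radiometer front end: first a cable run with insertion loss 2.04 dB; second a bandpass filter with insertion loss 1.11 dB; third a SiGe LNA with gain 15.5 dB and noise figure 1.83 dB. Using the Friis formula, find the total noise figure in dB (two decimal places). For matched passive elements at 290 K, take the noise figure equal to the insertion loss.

Convert to linear (a loss of L dB is a gain of −L dB): F_i = 10^(NF_i/10), G_i = 10^(G_i,dB/10)
  Stage 1: F_1 = 10^(2.04/10) = 1.600, G_1 = 10^(−2.04/10) = 0.6252
  Stage 2: F_2 = 10^(1.11/10) = 1.291, G_2 = 10^(−1.11/10) = 0.7745
  Stage 3: F_3 = 10^(1.83/10) = 1.524, G_3 = 10^(15.5/10) = 35.48
Friis cascade:
  F = 1.600 + (1.291 − 1)/0.6252 + (1.524 − 1)/0.4842 = 3.148
NF = 10 log₁₀(3.148) = 4.98 dB

4.98 dB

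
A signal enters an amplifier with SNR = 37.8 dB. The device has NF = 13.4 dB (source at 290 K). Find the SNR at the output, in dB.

By definition F = SNR_in/SNR_out, so in dB: SNR_out = SNR_in − NF
SNR_out = 37.8 − 13.4 = 24.4 dB

24.4 dB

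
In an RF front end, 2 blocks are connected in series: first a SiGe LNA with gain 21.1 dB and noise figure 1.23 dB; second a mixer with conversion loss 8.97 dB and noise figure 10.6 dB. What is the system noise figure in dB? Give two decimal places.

Convert to linear (a loss of L dB is a gain of −L dB): F_i = 10^(NF_i/10), G_i = 10^(G_i,dB/10)
  Stage 1: F_1 = 10^(1.23/10) = 1.327, G_1 = 10^(21.1/10) = 128.8
  Stage 2: F_2 = 10^(10.6/10) = 11.48, G_2 = 10^(−8.97/10) = 0.1268
Friis cascade:
  F = 1.327 + (11.48 − 1)/128.8 = 1.409
NF = 10 log₁₀(1.409) = 1.49 dB

1.49 dB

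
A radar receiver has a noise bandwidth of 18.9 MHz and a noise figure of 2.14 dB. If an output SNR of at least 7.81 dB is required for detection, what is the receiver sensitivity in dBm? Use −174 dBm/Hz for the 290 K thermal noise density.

Sensitivity = −174 + 10 log₁₀(B) + NF + SNR_min
= −174 + 72.76 + 2.14 + 7.81
= −91.29 dBm → −91.3 dBm

−91.3 dBm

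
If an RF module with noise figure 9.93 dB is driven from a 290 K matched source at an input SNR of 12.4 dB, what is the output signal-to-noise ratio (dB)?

By definition F = SNR_in/SNR_out, so in dB: SNR_out = SNR_in − NF
SNR_out = 12.4 − 9.93 = 2.47 dB

2.47 dB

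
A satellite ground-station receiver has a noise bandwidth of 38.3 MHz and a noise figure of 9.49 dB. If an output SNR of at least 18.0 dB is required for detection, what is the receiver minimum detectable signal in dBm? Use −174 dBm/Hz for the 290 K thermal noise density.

−70.7 dBm

Sensitivity = −174 + 10 log₁₀(B) + NF + SNR_min
= −174 + 75.83 + 9.49 + 18.0
= −70.68 dBm → −70.7 dBm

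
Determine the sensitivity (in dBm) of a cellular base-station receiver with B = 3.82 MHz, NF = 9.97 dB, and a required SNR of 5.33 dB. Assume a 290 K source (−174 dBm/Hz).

−92.9 dBm

Sensitivity = −174 + 10 log₁₀(B) + NF + SNR_min
= −174 + 65.82 + 9.97 + 5.33
= −92.88 dBm → −92.9 dBm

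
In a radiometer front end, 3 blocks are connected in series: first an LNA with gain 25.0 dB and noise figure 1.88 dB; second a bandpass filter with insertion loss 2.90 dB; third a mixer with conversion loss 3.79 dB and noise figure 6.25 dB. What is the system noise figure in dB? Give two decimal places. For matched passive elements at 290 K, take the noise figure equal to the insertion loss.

Convert to linear (a loss of L dB is a gain of −L dB): F_i = 10^(NF_i/10), G_i = 10^(G_i,dB/10)
  Stage 1: F_1 = 10^(1.88/10) = 1.542, G_1 = 10^(25.0/10) = 316.2
  Stage 2: F_2 = 10^(2.90/10) = 1.950, G_2 = 10^(−2.90/10) = 0.5129
  Stage 3: F_3 = 10^(6.25/10) = 4.217, G_3 = 10^(−3.79/10) = 0.4178
Friis cascade:
  F = 1.542 + (1.950 − 1)/316.2 + (4.217 − 1)/162.2 = 1.565
NF = 10 log₁₀(1.565) = 1.94 dB

1.94 dB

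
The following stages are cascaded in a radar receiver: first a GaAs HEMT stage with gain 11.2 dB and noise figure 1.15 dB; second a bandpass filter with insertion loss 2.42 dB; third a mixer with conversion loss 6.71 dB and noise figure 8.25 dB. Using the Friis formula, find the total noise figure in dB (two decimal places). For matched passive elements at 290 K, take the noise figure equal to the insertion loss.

3.25 dB

Convert to linear (a loss of L dB is a gain of −L dB): F_i = 10^(NF_i/10), G_i = 10^(G_i,dB/10)
  Stage 1: F_1 = 10^(1.15/10) = 1.303, G_1 = 10^(11.2/10) = 13.18
  Stage 2: F_2 = 10^(2.42/10) = 1.746, G_2 = 10^(−2.42/10) = 0.5728
  Stage 3: F_3 = 10^(8.25/10) = 6.683, G_3 = 10^(−6.71/10) = 0.2133
Friis cascade:
  F = 1.303 + (1.746 − 1)/13.18 + (6.683 − 1)/7.551 = 2.112
NF = 10 log₁₀(2.112) = 3.25 dB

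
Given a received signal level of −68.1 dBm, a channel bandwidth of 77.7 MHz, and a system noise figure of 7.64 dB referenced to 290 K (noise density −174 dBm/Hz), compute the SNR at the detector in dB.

19.4 dB

Noise floor: N = −174 + 10 log₁₀(B) + NF
10 log₁₀(7.77×10⁷) = 78.9 dB
N = −174 + 78.9 + 7.64 = −87.46 dBm
SNR = P_sig − N = −68.1 − (−87.46) = 19.36 dB → 19.4 dB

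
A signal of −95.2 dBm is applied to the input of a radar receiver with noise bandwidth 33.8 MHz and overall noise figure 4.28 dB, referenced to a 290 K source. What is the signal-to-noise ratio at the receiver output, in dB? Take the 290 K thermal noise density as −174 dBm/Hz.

−0.8 dB

Noise floor: N = −174 + 10 log₁₀(B) + NF
10 log₁₀(3.38×10⁷) = 75.29 dB
N = −174 + 75.29 + 4.28 = −94.43 dBm
SNR = P_sig − N = −95.2 − (−94.43) = −0.77 dB → −0.8 dB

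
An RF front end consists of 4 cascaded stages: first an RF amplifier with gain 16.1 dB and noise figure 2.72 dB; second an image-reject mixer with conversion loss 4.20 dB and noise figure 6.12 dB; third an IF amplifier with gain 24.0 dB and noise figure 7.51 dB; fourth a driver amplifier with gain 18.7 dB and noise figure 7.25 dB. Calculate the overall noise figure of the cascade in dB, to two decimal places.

3.52 dB

Convert to linear (a loss of L dB is a gain of −L dB): F_i = 10^(NF_i/10), G_i = 10^(G_i,dB/10)
  Stage 1: F_1 = 10^(2.72/10) = 1.871, G_1 = 10^(16.1/10) = 40.74
  Stage 2: F_2 = 10^(6.12/10) = 4.093, G_2 = 10^(−4.20/10) = 0.3802
  Stage 3: F_3 = 10^(7.51/10) = 5.636, G_3 = 10^(24.0/10) = 251.2
  Stage 4: F_4 = 10^(7.25/10) = 5.309, G_4 = 10^(18.7/10) = 74.13
Friis cascade:
  F = 1.871 + (4.093 − 1)/40.74 + (5.636 − 1)/15.49 + (5.309 − 1)/3890 = 2.247
NF = 10 log₁₀(2.247) = 3.52 dB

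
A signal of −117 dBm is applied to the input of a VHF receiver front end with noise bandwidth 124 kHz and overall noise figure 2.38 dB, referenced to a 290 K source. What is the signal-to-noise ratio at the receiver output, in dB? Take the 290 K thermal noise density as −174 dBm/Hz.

3.7 dB

Noise floor: N = −174 + 10 log₁₀(B) + NF
10 log₁₀(1.24×10⁵) = 50.93 dB
N = −174 + 50.93 + 2.38 = −120.69 dBm
SNR = P_sig − N = −117 − (−120.69) = 3.69 dB → 3.7 dB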